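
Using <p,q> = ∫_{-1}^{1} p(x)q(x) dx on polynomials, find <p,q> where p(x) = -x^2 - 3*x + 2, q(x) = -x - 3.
<p,q> = -8

Expand the product: p(x)·q(x) = x^3 + 6*x^2 + 7*x - 6.
∫_{-1}^{1} of each monomial x^k gives [2/(k+1) if k even, 0 if k odd]. Integrating term-by-term (or equivalently evaluating the antiderivative F(x) = x^4/4 + 2*x^3 + 7*x^2/2 - 6*x at the endpoints):
  F(1) − F(−1) = -1/4 − (31/4) = -8.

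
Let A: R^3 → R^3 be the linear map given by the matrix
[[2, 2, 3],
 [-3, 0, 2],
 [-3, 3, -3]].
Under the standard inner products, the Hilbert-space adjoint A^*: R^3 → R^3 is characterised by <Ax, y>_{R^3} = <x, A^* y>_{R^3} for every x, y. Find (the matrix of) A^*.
A^* = A^T =
[[2, -3, -3],
 [2, 0, 3],
 [3, 2, -3]]

For real matrices with standard dot products, the defining identity <Ax, y> = <x, A^* y> gives (Ax)^T y = x^T (A^*) y, i.e. x^T A^T y = x^T (A^*) y. Since this holds for all x, y, we must have A^* = A^T. Therefore
A^* =
[[2, -3, -3],
 [2, 0, 3],
 [3, 2, -3]].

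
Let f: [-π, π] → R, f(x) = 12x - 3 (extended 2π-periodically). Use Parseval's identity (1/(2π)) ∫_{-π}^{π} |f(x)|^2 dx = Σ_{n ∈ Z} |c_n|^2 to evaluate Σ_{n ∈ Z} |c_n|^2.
Σ |c_n|^2 = 48π^2 + 9

Expand and integrate term by term over [-π, π]:
  ∫ (12x)^2 dx = 144·(2π^3/3); ∫ 2·12·(-3)·x dx = 0 (odd integrand); ∫ (-3)^2 dx = 9·2π.
So (1/(2π)) ∫_{-π}^{π} (12x - 3)^2 dx = 144π^2/3 + 9 = 48π^2 + 9.
Parseval ⇒ Σ |c_n|^2 = 48π^2 + 9.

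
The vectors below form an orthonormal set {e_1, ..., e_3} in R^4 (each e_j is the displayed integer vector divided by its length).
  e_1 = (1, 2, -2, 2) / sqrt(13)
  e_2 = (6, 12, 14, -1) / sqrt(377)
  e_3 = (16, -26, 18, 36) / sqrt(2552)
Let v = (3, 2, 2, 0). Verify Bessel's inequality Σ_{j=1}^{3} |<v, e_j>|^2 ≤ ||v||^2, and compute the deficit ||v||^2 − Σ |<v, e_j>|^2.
Σ |<v, e_j>|^2 = 155/11; ||v||^2 = 17; deficit = 32/11

Write each e_j = u_j / sqrt(<u_j, u_j>) where u_j is the displayed integer vector. Then <v, e_j> = <v, u_j> / sqrt(<u_j, u_j>), so |<v, e_j>|^2 = <v, u_j>^2 / <u_j, u_j>.
Coefficients: <v, e_1> = 3/sqrt(13), <v, e_2> = 70/sqrt(377), <v, e_3> = 32/sqrt(2552).
Square and sum: Σ |<v, e_j>|^2 = 155/11.
Compute ||v||^2 = v·v = 17.
Deficit = 17 − 155/11 = 32/11 ≥ 0, confirming Bessel's inequality. (The deficit equals ||v − Σ <v,e_j> e_j||^2, the squared distance from v to span{e_j}.)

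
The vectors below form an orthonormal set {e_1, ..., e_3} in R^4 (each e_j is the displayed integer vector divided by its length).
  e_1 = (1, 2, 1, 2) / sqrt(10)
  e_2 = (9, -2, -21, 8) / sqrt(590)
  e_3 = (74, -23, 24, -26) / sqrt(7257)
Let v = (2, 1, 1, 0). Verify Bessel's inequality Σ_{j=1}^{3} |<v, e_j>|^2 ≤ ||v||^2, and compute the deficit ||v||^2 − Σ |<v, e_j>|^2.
Σ |<v, e_j>|^2 = 689/123; ||v||^2 = 6; deficit = 49/123

Write each e_j = u_j / sqrt(<u_j, u_j>) where u_j is the displayed integer vector. Then <v, e_j> = <v, u_j> / sqrt(<u_j, u_j>), so |<v, e_j>|^2 = <v, u_j>^2 / <u_j, u_j>.
Coefficients: <v, e_1> = 5/sqrt(10), <v, e_2> = -5/sqrt(590), <v, e_3> = 149/sqrt(7257).
Square and sum: Σ |<v, e_j>|^2 = 689/123.
Compute ||v||^2 = v·v = 6.
Deficit = 6 − 689/123 = 49/123 ≥ 0, confirming Bessel's inequality. (The deficit equals ||v − Σ <v,e_j> e_j||^2, the squared distance from v to span{e_j}.)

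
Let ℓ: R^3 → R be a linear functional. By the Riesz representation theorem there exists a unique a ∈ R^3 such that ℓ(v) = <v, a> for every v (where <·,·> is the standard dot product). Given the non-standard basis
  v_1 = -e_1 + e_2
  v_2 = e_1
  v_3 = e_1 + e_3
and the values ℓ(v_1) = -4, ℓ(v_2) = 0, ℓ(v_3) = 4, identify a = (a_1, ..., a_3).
a = (0, -4, 4)

Write a = (a_1, ..., a_3) in the standard basis. For each basis vector v_i, ℓ(v_i) = <v_i, a> is a linear equation in the a_j's. Collect the n equations into a matrix system V a = ℓ, where row i of V is v_i (expressed in the standard basis). Since V is invertible (lower-triangular with 1s on the diagonal, up to permutation), solve by back-substitution:
  V =
[[-1, 1, 0],
 [1, 0, 0],
 [1, 0, 1]]
  V a = (-4, 0, 4)
Solving gives a = (0, -4, 4).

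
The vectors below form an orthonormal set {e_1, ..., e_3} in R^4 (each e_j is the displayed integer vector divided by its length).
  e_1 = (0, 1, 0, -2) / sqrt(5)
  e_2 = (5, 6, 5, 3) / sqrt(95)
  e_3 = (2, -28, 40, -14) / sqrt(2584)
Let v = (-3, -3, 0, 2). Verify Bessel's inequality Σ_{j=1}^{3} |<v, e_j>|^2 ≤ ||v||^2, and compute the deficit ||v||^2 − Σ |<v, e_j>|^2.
Σ |<v, e_j>|^2 = 627/34; ||v||^2 = 22; deficit = 121/34

Write each e_j = u_j / sqrt(<u_j, u_j>) where u_j is the displayed integer vector. Then <v, e_j> = <v, u_j> / sqrt(<u_j, u_j>), so |<v, e_j>|^2 = <v, u_j>^2 / <u_j, u_j>.
Coefficients: <v, e_1> = -7/sqrt(5), <v, e_2> = -27/sqrt(95), <v, e_3> = 50/sqrt(2584).
Square and sum: Σ |<v, e_j>|^2 = 627/34.
Compute ||v||^2 = v·v = 22.
Deficit = 22 − 627/34 = 121/34 ≥ 0, confirming Bessel's inequality. (The deficit equals ||v − Σ <v,e_j> e_j||^2, the squared distance from v to span{e_j}.)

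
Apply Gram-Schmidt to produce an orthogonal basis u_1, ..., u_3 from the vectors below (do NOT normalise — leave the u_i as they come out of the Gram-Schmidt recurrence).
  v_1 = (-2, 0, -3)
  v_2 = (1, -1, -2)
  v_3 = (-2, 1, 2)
Orthogonal basis:
  u_1 = (-2, 0, -3)
  u_2 = (21/13, -1, -14/13)
  u_3 = (-9/62, -21/62, 3/31)

Apply the Gram-Schmidt recurrence
  u_1 = v_1
  u_i = v_i − Σ_{j<i} ((v_i · u_j) / (u_j · u_j)) · u_j.

Step by step this gives:
  u_1 = (-2, 0, -3)
  u_2 = (21/13, -1, -14/13)
  u_3 = (-9/62, -21/62, 3/31)

Orthogonality check:
  u_2 · u_1 = 0 (should be 0)
  u_3 · u_1 = 0 (should be 0)
  u_3 · u_2 = 0 (should be 0)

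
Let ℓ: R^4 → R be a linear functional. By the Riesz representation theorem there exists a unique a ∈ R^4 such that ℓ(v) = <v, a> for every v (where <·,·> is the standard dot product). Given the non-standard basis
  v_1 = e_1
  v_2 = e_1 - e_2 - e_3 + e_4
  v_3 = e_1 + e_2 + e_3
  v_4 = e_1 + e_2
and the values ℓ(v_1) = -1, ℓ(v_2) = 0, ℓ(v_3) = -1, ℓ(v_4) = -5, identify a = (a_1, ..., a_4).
a = (-1, -4, 4, 1)

Write a = (a_1, ..., a_4) in the standard basis. For each basis vector v_i, ℓ(v_i) = <v_i, a> is a linear equation in the a_j's. Collect the n equations into a matrix system V a = ℓ, where row i of V is v_i (expressed in the standard basis). Since V is invertible (lower-triangular with 1s on the diagonal, up to permutation), solve by back-substitution:
  V =
[[1, 0, 0, 0],
 [1, -1, -1, 1],
 [1, 1, 1, 0],
 [1, 1, 0, 0]]
  V a = (-1, 0, -1, -5)
Solving gives a = (-1, -4, 4, 1).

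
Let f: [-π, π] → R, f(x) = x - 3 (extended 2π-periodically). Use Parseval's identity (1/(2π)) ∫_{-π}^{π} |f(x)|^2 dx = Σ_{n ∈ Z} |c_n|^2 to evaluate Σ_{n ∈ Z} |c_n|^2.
Σ |c_n|^2 = π^2/3 + 9

Expand and integrate term by term over [-π, π]:
  ∫ (x)^2 dx = 1·(2π^3/3); ∫ 2·1·(-3)·x dx = 0 (odd integrand); ∫ (-3)^2 dx = 9·2π.
So (1/(2π)) ∫_{-π}^{π} (x - 3)^2 dx = 1π^2/3 + 9 = π^2/3 + 9.
Parseval ⇒ Σ |c_n|^2 = π^2/3 + 9.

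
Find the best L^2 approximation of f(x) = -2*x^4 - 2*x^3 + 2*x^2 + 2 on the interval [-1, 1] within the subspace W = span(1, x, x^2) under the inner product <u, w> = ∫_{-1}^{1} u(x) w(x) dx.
g(x) = 2*x^2/7 - 6*x/5 + 76/35

The best approximation g ∈ W is the orthogonal projection of f onto W. Writing g = a_0 + a_1 x + a_2 x^2, the coefficients solve the normal equations G · a = b where
  G_{ij} = <φ_i, φ_j> and b_i = <f, φ_i>, with φ_0 = 1, φ_1 = x, φ_2 = x^2.
G =
  [2, 0, 2/3]
  [0, 2/3, 0]
  [2/3, 0, 2/5],
b = (68/15, -4/5, 164/105).
Solving gives a_0 = 76/35, a_1 = -6/5, a_2 = 2/7, so
  g(x) = 2*x^2/7 - 6*x/5 + 76/35.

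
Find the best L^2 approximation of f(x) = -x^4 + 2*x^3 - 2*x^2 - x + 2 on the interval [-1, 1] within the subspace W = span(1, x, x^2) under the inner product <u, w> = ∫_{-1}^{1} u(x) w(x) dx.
g(x) = -20*x^2/7 + x/5 + 73/35

The best approximation g ∈ W is the orthogonal projection of f onto W. Writing g = a_0 + a_1 x + a_2 x^2, the coefficients solve the normal equations G · a = b where
  G_{ij} = <φ_i, φ_j> and b_i = <f, φ_i>, with φ_0 = 1, φ_1 = x, φ_2 = x^2.
G =
  [2, 0, 2/3]
  [0, 2/3, 0]
  [2/3, 0, 2/5],
b = (34/15, 2/15, 26/105).
Solving gives a_0 = 73/35, a_1 = 1/5, a_2 = -20/7, so
  g(x) = -20*x^2/7 + x/5 + 73/35.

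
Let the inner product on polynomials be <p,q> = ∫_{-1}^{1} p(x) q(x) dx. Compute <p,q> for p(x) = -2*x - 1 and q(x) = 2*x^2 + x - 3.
<p,q> = 10/3

Expand the product: p(x)·q(x) = -4*x^3 - 4*x^2 + 5*x + 3.
∫_{-1}^{1} of each monomial x^k gives [2/(k+1) if k even, 0 if k odd]. Integrating term-by-term (or equivalently evaluating the antiderivative F(x) = -x^4 - 4*x^3/3 + 5*x^2/2 + 3*x at the endpoints):
  F(1) − F(−1) = 19/6 − (-1/6) = 10/3.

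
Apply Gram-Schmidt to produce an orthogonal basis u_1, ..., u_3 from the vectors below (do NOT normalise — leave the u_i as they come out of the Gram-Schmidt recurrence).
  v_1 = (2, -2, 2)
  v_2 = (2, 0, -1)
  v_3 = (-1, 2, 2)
Orthogonal basis:
  u_1 = (2, -2, 2)
  u_2 = (5/3, 1/3, -4/3)
  u_3 = (9/14, 27/14, 9/7)

Apply the Gram-Schmidt recurrence
  u_1 = v_1
  u_i = v_i − Σ_{j<i} ((v_i · u_j) / (u_j · u_j)) · u_j.

Step by step this gives:
  u_1 = (2, -2, 2)
  u_2 = (5/3, 1/3, -4/3)
  u_3 = (9/14, 27/14, 9/7)

Orthogonality check:
  u_2 · u_1 = 0 (should be 0)
  u_3 · u_1 = 0 (should be 0)
  u_3 · u_2 = 0 (should be 0)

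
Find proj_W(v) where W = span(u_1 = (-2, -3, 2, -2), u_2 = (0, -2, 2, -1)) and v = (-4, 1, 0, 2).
proj_W(v) = (-38/15, 7/15, -26/15, -2/5)

Set up U = [u_1 | ... | u_2] ∈ R^(4×2). The projector onto W = col(U) is P = U (U^T U)^(-1) U^T.
Compute U^T U =
  [21, 12]
  [12, 9],
and U^T v = (1, -4).
Solve U^T U · c = U^T v for the coefficients: c = (19/15, -32/15). The projection is proj_W(v) = U c.
Check: (v - proj_W(v)) · u_1 = 0  (should be 0).
Check: (v - proj_W(v)) · u_2 = 0  (should be 0).
Result: proj_W(v) = (-38/15, 7/15, -26/15, -2/5).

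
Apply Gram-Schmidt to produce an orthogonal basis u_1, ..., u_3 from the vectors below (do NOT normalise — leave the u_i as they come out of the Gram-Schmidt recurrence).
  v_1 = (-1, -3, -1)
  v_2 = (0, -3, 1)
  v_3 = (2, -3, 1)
Orthogonal basis:
  u_1 = (-1, -3, -1)
  u_2 = (8/11, -9/11, 19/11)
  u_3 = (36/23, -6/23, -18/23)

Apply the Gram-Schmidt recurrence
  u_1 = v_1
  u_i = v_i − Σ_{j<i} ((v_i · u_j) / (u_j · u_j)) · u_j.

Step by step this gives:
  u_1 = (-1, -3, -1)
  u_2 = (8/11, -9/11, 19/11)
  u_3 = (36/23, -6/23, -18/23)

Orthogonality check:
  u_2 · u_1 = 0 (should be 0)
  u_3 · u_1 = 0 (should be 0)
  u_3 · u_2 = 0 (should be 0)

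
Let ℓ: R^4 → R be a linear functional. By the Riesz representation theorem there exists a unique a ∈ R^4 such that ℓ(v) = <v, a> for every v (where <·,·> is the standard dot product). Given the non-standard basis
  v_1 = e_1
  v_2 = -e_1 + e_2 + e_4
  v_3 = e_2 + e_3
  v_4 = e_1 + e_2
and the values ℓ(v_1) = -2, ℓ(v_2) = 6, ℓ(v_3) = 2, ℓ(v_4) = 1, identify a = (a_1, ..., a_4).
a = (-2, 3, -1, 1)

Write a = (a_1, ..., a_4) in the standard basis. For each basis vector v_i, ℓ(v_i) = <v_i, a> is a linear equation in the a_j's. Collect the n equations into a matrix system V a = ℓ, where row i of V is v_i (expressed in the standard basis). Since V is invertible (lower-triangular with 1s on the diagonal, up to permutation), solve by back-substitution:
  V =
[[1, 0, 0, 0],
 [-1, 1, 0, 1],
 [0, 1, 1, 0],
 [1, 1, 0, 0]]
  V a = (-2, 6, 2, 1)
Solving gives a = (-2, 3, -1, 1).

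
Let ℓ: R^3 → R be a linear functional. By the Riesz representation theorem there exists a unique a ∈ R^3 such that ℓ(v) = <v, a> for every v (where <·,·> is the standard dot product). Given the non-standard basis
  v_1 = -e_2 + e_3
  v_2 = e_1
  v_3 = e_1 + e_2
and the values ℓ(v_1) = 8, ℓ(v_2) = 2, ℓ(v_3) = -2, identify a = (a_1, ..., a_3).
a = (2, -4, 4)

Write a = (a_1, ..., a_3) in the standard basis. For each basis vector v_i, ℓ(v_i) = <v_i, a> is a linear equation in the a_j's. Collect the n equations into a matrix system V a = ℓ, where row i of V is v_i (expressed in the standard basis). Since V is invertible (lower-triangular with 1s on the diagonal, up to permutation), solve by back-substitution:
  V =
[[0, -1, 1],
 [1, 0, 0],
 [1, 1, 0]]
  V a = (8, 2, -2)
Solving gives a = (2, -4, 4).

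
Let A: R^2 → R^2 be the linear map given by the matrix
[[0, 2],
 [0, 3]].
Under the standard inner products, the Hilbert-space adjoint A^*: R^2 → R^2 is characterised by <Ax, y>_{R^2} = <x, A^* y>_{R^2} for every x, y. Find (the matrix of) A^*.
A^* = A^T =
[[0, 0],
 [2, 3]]

For real matrices with standard dot products, the defining identity <Ax, y> = <x, A^* y> gives (Ax)^T y = x^T (A^*) y, i.e. x^T A^T y = x^T (A^*) y. Since this holds for all x, y, we must have A^* = A^T. Therefore
A^* =
[[0, 0],
 [2, 3]].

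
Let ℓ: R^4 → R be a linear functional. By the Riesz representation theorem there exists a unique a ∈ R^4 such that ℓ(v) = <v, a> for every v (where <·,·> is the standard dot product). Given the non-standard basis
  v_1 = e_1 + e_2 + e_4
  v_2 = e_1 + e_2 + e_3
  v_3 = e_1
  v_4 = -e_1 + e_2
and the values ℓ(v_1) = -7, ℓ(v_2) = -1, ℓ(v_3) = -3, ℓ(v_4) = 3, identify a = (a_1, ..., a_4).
a = (-3, 0, 2, -4)

Write a = (a_1, ..., a_4) in the standard basis. For each basis vector v_i, ℓ(v_i) = <v_i, a> is a linear equation in the a_j's. Collect the n equations into a matrix system V a = ℓ, where row i of V is v_i (expressed in the standard basis). Since V is invertible (lower-triangular with 1s on the diagonal, up to permutation), solve by back-substitution:
  V =
[[1, 1, 0, 1],
 [1, 1, 1, 0],
 [1, 0, 0, 0],
 [-1, 1, 0, 0]]
  V a = (-7, -1, -3, 3)
Solving gives a = (-3, 0, 2, -4).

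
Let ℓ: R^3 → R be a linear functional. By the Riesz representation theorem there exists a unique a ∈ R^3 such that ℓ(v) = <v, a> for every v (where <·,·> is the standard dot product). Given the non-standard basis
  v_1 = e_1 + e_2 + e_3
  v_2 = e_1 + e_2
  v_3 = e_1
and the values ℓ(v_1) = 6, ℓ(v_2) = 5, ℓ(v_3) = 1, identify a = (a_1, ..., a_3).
a = (1, 4, 1)

Write a = (a_1, ..., a_3) in the standard basis. For each basis vector v_i, ℓ(v_i) = <v_i, a> is a linear equation in the a_j's. Collect the n equations into a matrix system V a = ℓ, where row i of V is v_i (expressed in the standard basis). Since V is invertible (lower-triangular with 1s on the diagonal, up to permutation), solve by back-substitution:
  V =
[[1, 1, 1],
 [1, 1, 0],
 [1, 0, 0]]
  V a = (6, 5, 1)
Solving gives a = (1, 4, 1).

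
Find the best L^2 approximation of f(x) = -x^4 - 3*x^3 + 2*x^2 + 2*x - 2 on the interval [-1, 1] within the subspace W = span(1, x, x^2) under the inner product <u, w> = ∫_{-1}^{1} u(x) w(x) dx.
g(x) = 8*x^2/7 + x/5 - 67/35

The best approximation g ∈ W is the orthogonal projection of f onto W. Writing g = a_0 + a_1 x + a_2 x^2, the coefficients solve the normal equations G · a = b where
  G_{ij} = <φ_i, φ_j> and b_i = <f, φ_i>, with φ_0 = 1, φ_1 = x, φ_2 = x^2.
G =
  [2, 0, 2/3]
  [0, 2/3, 0]
  [2/3, 0, 2/5],
b = (-46/15, 2/15, -86/105).
Solving gives a_0 = -67/35, a_1 = 1/5, a_2 = 8/7, so
  g(x) = 8*x^2/7 + x/5 - 67/35.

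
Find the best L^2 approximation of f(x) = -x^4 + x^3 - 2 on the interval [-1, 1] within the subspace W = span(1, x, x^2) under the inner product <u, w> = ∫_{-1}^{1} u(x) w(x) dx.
g(x) = -6*x^2/7 + 3*x/5 - 67/35

The best approximation g ∈ W is the orthogonal projection of f onto W. Writing g = a_0 + a_1 x + a_2 x^2, the coefficients solve the normal equations G · a = b where
  G_{ij} = <φ_i, φ_j> and b_i = <f, φ_i>, with φ_0 = 1, φ_1 = x, φ_2 = x^2.
G =
  [2, 0, 2/3]
  [0, 2/3, 0]
  [2/3, 0, 2/5],
b = (-22/5, 2/5, -34/21).
Solving gives a_0 = -67/35, a_1 = 3/5, a_2 = -6/7, so
  g(x) = -6*x^2/7 + 3*x/5 - 67/35.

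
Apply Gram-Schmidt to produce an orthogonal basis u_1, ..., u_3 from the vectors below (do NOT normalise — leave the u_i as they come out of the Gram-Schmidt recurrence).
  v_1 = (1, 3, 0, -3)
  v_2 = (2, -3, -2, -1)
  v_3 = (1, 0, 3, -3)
Orthogonal basis:
  u_1 = (1, 3, 0, -3)
  u_2 = (42/19, -45/19, -2, -31/19)
  u_3 = (54/163, -465/326, 510/163, -429/326)

Apply the Gram-Schmidt recurrence
  u_1 = v_1
  u_i = v_i − Σ_{j<i} ((v_i · u_j) / (u_j · u_j)) · u_j.

Step by step this gives:
  u_1 = (1, 3, 0, -3)
  u_2 = (42/19, -45/19, -2, -31/19)
  u_3 = (54/163, -465/326, 510/163, -429/326)

Orthogonality check:
  u_2 · u_1 = 0 (should be 0)
  u_3 · u_1 = 0 (should be 0)
  u_3 · u_2 = 0 (should be 0)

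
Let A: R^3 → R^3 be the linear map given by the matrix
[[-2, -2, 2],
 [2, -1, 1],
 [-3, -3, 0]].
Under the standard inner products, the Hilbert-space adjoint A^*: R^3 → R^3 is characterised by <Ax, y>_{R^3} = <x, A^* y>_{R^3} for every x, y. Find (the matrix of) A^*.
A^* = A^T =
[[-2, 2, -3],
 [-2, -1, -3],
 [2, 1, 0]]

For real matrices with standard dot products, the defining identity <Ax, y> = <x, A^* y> gives (Ax)^T y = x^T (A^*) y, i.e. x^T A^T y = x^T (A^*) y. Since this holds for all x, y, we must have A^* = A^T. Therefore
A^* =
[[-2, 2, -3],
 [-2, -1, -3],
 [2, 1, 0]].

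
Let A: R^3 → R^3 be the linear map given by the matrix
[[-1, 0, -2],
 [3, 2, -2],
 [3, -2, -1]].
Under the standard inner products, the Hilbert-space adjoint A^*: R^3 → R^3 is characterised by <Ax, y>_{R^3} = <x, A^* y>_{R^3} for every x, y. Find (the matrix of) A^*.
A^* = A^T =
[[-1, 3, 3],
 [0, 2, -2],
 [-2, -2, -1]]

For real matrices with standard dot products, the defining identity <Ax, y> = <x, A^* y> gives (Ax)^T y = x^T (A^*) y, i.e. x^T A^T y = x^T (A^*) y. Since this holds for all x, y, we must have A^* = A^T. Therefore
A^* =
[[-1, 3, 3],
 [0, 2, -2],
 [-2, -2, -1]].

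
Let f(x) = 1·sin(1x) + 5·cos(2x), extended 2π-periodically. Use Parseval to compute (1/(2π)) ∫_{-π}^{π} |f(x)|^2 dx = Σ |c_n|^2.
Σ |c_n|^2 = 13

Expand |f|^2 and use orthogonality of {sin(nx), cos(mx)} on [-π, π]:
  ∫_{-π}^{π} sin(nx)^2 dx = π, ∫ cos(mx)^2 dx = π, and cross terms integrate to 0.
So ∫_{-π}^{π} f(x)^2 dx = 1^2 · π + 5^2 · π = (1 + 25)π.
Divide by 2π: (1 + 25)/2 = 13.
By Parseval, this equals Σ |c_n|^2.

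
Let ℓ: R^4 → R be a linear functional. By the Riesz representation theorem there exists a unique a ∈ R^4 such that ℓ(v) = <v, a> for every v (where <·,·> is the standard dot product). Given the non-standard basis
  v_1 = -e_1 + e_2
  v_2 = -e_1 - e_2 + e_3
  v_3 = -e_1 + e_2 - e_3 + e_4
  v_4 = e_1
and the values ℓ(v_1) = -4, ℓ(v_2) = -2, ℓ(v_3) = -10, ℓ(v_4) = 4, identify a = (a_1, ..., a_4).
a = (4, 0, 2, -4)

Write a = (a_1, ..., a_4) in the standard basis. For each basis vector v_i, ℓ(v_i) = <v_i, a> is a linear equation in the a_j's. Collect the n equations into a matrix system V a = ℓ, where row i of V is v_i (expressed in the standard basis). Since V is invertible (lower-triangular with 1s on the diagonal, up to permutation), solve by back-substitution:
  V =
[[-1, 1, 0, 0],
 [-1, -1, 1, 0],
 [-1, 1, -1, 1],
 [1, 0, 0, 0]]
  V a = (-4, -2, -10, 4)
Solving gives a = (4, 0, 2, -4).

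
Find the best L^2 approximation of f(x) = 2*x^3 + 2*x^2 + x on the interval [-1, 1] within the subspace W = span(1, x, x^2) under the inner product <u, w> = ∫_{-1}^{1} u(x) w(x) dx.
g(x) = 2*x^2 + 11*x/5

The best approximation g ∈ W is the orthogonal projection of f onto W. Writing g = a_0 + a_1 x + a_2 x^2, the coefficients solve the normal equations G · a = b where
  G_{ij} = <φ_i, φ_j> and b_i = <f, φ_i>, with φ_0 = 1, φ_1 = x, φ_2 = x^2.
G =
  [2, 0, 2/3]
  [0, 2/3, 0]
  [2/3, 0, 2/5],
b = (4/3, 22/15, 4/5).
Solving gives a_0 = 0, a_1 = 11/5, a_2 = 2, so
  g(x) = 2*x^2 + 11*x/5.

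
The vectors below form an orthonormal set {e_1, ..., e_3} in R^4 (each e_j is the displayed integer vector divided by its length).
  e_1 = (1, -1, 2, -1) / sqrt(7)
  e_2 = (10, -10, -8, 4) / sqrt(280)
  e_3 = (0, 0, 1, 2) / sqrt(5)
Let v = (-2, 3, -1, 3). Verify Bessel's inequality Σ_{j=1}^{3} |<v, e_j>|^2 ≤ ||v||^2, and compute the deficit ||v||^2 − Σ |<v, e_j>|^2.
Σ |<v, e_j>|^2 = 45/2; ||v||^2 = 23; deficit = 1/2

Write each e_j = u_j / sqrt(<u_j, u_j>) where u_j is the displayed integer vector. Then <v, e_j> = <v, u_j> / sqrt(<u_j, u_j>), so |<v, e_j>|^2 = <v, u_j>^2 / <u_j, u_j>.
Coefficients: <v, e_1> = -10/sqrt(7), <v, e_2> = -30/sqrt(280), <v, e_3> = 5/sqrt(5).
Square and sum: Σ |<v, e_j>|^2 = 45/2.
Compute ||v||^2 = v·v = 23.
Deficit = 23 − 45/2 = 1/2 ≥ 0, confirming Bessel's inequality. (The deficit equals ||v − Σ <v,e_j> e_j||^2, the squared distance from v to span{e_j}.)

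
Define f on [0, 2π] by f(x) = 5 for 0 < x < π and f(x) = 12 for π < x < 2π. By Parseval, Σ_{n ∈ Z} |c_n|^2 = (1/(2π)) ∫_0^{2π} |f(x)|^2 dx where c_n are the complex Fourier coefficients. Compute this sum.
Σ |c_n|^2 = 169/2

Parseval equates the L^2 energy of f (normalised by 1/(2π)) with the ℓ^2 sum of its Fourier coefficients: (1/(2π)) ∫_0^{2π} |f|^2 = Σ |c_n|^2.
Compute the left side: (1/(2π)) [∫_0^π 5^2 dx + ∫_π^{2π} 12^2 dx] = (1/(2π)) · (25π + 144π) = (25 + 144)/2 = 169/2.
So Σ_{n ∈ Z} |c_n|^2 = 169/2.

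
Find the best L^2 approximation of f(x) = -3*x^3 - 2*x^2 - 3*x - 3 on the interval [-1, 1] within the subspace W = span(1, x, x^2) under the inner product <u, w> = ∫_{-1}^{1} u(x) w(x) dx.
g(x) = -2*x^2 - 24*x/5 - 3

The best approximation g ∈ W is the orthogonal projection of f onto W. Writing g = a_0 + a_1 x + a_2 x^2, the coefficients solve the normal equations G · a = b where
  G_{ij} = <φ_i, φ_j> and b_i = <f, φ_i>, with φ_0 = 1, φ_1 = x, φ_2 = x^2.
G =
  [2, 0, 2/3]
  [0, 2/3, 0]
  [2/3, 0, 2/5],
b = (-22/3, -16/5, -14/5).
Solving gives a_0 = -3, a_1 = -24/5, a_2 = -2, so
  g(x) = -2*x^2 - 24*x/5 - 3.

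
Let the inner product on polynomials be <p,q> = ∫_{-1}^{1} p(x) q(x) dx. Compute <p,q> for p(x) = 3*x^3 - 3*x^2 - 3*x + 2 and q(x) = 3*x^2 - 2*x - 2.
<p,q> = -2

Expand the product: p(x)·q(x) = 9*x^5 - 15*x^4 - 9*x^3 + 18*x^2 + 2*x - 4.
∫_{-1}^{1} of each monomial x^k gives [2/(k+1) if k even, 0 if k odd]. Integrating term-by-term (or equivalently evaluating the antiderivative F(x) = 3*x^6/2 - 3*x^5 - 9*x^4/4 + 6*x^3 + x^2 - 4*x at the endpoints):
  F(1) − F(−1) = -3/4 − (5/4) = -2.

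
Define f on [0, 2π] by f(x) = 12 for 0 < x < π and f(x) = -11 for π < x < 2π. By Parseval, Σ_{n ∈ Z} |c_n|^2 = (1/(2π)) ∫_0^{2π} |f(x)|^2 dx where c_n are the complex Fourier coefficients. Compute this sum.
Σ |c_n|^2 = 265/2

Parseval equates the L^2 energy of f (normalised by 1/(2π)) with the ℓ^2 sum of its Fourier coefficients: (1/(2π)) ∫_0^{2π} |f|^2 = Σ |c_n|^2.
Compute the left side: (1/(2π)) [∫_0^π 12^2 dx + ∫_π^{2π} (-11)^2 dx] = (1/(2π)) · (144π + 121π) = (144 + 121)/2 = 265/2.
So Σ_{n ∈ Z} |c_n|^2 = 265/2.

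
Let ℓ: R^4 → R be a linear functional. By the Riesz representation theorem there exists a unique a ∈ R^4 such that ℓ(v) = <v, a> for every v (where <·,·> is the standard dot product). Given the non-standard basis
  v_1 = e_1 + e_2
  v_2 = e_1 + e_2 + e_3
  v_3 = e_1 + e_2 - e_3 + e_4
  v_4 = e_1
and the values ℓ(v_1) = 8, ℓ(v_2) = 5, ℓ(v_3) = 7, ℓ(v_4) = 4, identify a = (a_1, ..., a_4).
a = (4, 4, -3, -4)

Write a = (a_1, ..., a_4) in the standard basis. For each basis vector v_i, ℓ(v_i) = <v_i, a> is a linear equation in the a_j's. Collect the n equations into a matrix system V a = ℓ, where row i of V is v_i (expressed in the standard basis). Since V is invertible (lower-triangular with 1s on the diagonal, up to permutation), solve by back-substitution:
  V =
[[1, 1, 0, 0],
 [1, 1, 1, 0],
 [1, 1, -1, 1],
 [1, 0, 0, 0]]
  V a = (8, 5, 7, 4)
Solving gives a = (4, 4, -3, -4).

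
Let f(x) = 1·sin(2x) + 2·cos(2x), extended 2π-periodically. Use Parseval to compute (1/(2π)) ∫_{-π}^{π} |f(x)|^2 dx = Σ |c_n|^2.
Σ |c_n|^2 = 5/2

Expand |f|^2 and use orthogonality of {sin(nx), cos(mx)} on [-π, π]:
  ∫_{-π}^{π} sin(nx)^2 dx = π, ∫ cos(mx)^2 dx = π, and cross terms integrate to 0.
So ∫_{-π}^{π} f(x)^2 dx = 1^2 · π + 2^2 · π = (1 + 4)π.
Divide by 2π: (1 + 4)/2 = 5/2.
By Parseval, this equals Σ |c_n|^2.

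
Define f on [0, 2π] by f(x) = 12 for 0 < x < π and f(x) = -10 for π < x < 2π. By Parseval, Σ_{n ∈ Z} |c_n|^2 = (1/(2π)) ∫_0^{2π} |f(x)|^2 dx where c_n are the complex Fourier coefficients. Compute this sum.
Σ |c_n|^2 = 122

Parseval equates the L^2 energy of f (normalised by 1/(2π)) with the ℓ^2 sum of its Fourier coefficients: (1/(2π)) ∫_0^{2π} |f|^2 = Σ |c_n|^2.
Compute the left side: (1/(2π)) [∫_0^π 12^2 dx + ∫_π^{2π} (-10)^2 dx] = (1/(2π)) · (144π + 100π) = (144 + 100)/2 = 122.
So Σ_{n ∈ Z} |c_n|^2 = 122.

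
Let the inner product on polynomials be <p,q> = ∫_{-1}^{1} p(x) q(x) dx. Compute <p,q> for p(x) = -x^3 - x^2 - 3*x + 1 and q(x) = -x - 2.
<p,q> = -4/15

Expand the product: p(x)·q(x) = x^4 + 3*x^3 + 5*x^2 + 5*x - 2.
∫_{-1}^{1} of each monomial x^k gives [2/(k+1) if k even, 0 if k odd]. Integrating term-by-term (or equivalently evaluating the antiderivative F(x) = x^5/5 + 3*x^4/4 + 5*x^3/3 + 5*x^2/2 - 2*x at the endpoints):
  F(1) − F(−1) = 187/60 − (203/60) = -4/15.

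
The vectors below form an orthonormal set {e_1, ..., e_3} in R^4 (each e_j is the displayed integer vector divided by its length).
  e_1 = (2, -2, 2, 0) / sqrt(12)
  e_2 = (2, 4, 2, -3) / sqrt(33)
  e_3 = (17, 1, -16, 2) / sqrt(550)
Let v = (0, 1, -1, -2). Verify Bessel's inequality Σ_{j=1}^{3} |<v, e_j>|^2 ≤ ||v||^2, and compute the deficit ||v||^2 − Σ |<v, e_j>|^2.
Σ |<v, e_j>|^2 = 179/50; ||v||^2 = 6; deficit = 121/50

Write each e_j = u_j / sqrt(<u_j, u_j>) where u_j is the displayed integer vector. Then <v, e_j> = <v, u_j> / sqrt(<u_j, u_j>), so |<v, e_j>|^2 = <v, u_j>^2 / <u_j, u_j>.
Coefficients: <v, e_1> = -4/sqrt(12), <v, e_2> = 8/sqrt(33), <v, e_3> = 13/sqrt(550).
Square and sum: Σ |<v, e_j>|^2 = 179/50.
Compute ||v||^2 = v·v = 6.
Deficit = 6 − 179/50 = 121/50 ≥ 0, confirming Bessel's inequality. (The deficit equals ||v − Σ <v,e_j> e_j||^2, the squared distance from v to span{e_j}.)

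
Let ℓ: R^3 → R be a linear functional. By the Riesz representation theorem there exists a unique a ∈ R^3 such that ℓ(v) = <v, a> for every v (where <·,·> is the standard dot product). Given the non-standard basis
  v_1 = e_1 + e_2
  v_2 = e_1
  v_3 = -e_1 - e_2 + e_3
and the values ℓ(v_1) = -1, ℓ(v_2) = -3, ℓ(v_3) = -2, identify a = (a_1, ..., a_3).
a = (-3, 2, -3)

Write a = (a_1, ..., a_3) in the standard basis. For each basis vector v_i, ℓ(v_i) = <v_i, a> is a linear equation in the a_j's. Collect the n equations into a matrix system V a = ℓ, where row i of V is v_i (expressed in the standard basis). Since V is invertible (lower-triangular with 1s on the diagonal, up to permutation), solve by back-substitution:
  V =
[[1, 1, 0],
 [1, 0, 0],
 [-1, -1, 1]]
  V a = (-1, -3, -2)
Solving gives a = (-3, 2, -3).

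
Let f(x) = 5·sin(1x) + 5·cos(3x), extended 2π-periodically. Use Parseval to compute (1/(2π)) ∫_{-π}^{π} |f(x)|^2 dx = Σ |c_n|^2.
Σ |c_n|^2 = 25

Expand |f|^2 and use orthogonality of {sin(nx), cos(mx)} on [-π, π]:
  ∫_{-π}^{π} sin(nx)^2 dx = π, ∫ cos(mx)^2 dx = π, and cross terms integrate to 0.
So ∫_{-π}^{π} f(x)^2 dx = 5^2 · π + 5^2 · π = (25 + 25)π.
Divide by 2π: (25 + 25)/2 = 25.
By Parseval, this equals Σ |c_n|^2.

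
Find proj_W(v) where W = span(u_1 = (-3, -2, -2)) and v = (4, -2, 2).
proj_W(v) = (36/17, 24/17, 24/17)

Set up U = [u_1 | ... | u_1] ∈ R^(3×1). The projector onto W = col(U) is P = U (U^T U)^(-1) U^T.
Compute U^T U =
  [17],
and U^T v = (-12).
Solve U^T U · c = U^T v for the coefficients: c = (-12/17). The projection is proj_W(v) = U c.
Check: (v - proj_W(v)) · u_1 = 0  (should be 0).
Result: proj_W(v) = (36/17, 24/17, 24/17).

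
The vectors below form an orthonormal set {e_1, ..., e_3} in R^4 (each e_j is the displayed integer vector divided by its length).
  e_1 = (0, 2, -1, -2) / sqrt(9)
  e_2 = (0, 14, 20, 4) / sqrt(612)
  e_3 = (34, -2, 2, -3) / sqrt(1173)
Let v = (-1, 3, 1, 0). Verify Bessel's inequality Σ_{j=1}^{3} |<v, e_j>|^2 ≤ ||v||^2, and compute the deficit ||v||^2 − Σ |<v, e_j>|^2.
Σ |<v, e_j>|^2 = 710/69; ||v||^2 = 11; deficit = 49/69

Write each e_j = u_j / sqrt(<u_j, u_j>) where u_j is the displayed integer vector. Then <v, e_j> = <v, u_j> / sqrt(<u_j, u_j>), so |<v, e_j>|^2 = <v, u_j>^2 / <u_j, u_j>.
Coefficients: <v, e_1> = 5/sqrt(9), <v, e_2> = 62/sqrt(612), <v, e_3> = -38/sqrt(1173).
Square and sum: Σ |<v, e_j>|^2 = 710/69.
Compute ||v||^2 = v·v = 11.
Deficit = 11 − 710/69 = 49/69 ≥ 0, confirming Bessel's inequality. (The deficit equals ||v − Σ <v,e_j> e_j||^2, the squared distance from v to span{e_j}.)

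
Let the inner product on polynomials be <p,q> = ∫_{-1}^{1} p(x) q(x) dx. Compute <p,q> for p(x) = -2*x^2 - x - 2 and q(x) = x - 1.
<p,q> = 14/3

Expand the product: p(x)·q(x) = -2*x^3 + x^2 - x + 2.
∫_{-1}^{1} of each monomial x^k gives [2/(k+1) if k even, 0 if k odd]. Integrating term-by-term (or equivalently evaluating the antiderivative F(x) = -x^4/2 + x^3/3 - x^2/2 + 2*x at the endpoints):
  F(1) − F(−1) = 4/3 − (-10/3) = 14/3.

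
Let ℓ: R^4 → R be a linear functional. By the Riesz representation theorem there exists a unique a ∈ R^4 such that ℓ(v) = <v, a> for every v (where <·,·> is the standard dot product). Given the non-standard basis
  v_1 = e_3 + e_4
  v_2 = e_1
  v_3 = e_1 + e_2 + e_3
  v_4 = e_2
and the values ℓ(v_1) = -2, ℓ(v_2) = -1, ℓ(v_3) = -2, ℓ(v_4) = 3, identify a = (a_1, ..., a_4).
a = (-1, 3, -4, 2)

Write a = (a_1, ..., a_4) in the standard basis. For each basis vector v_i, ℓ(v_i) = <v_i, a> is a linear equation in the a_j's. Collect the n equations into a matrix system V a = ℓ, where row i of V is v_i (expressed in the standard basis). Since V is invertible (lower-triangular with 1s on the diagonal, up to permutation), solve by back-substitution:
  V =
[[0, 0, 1, 1],
 [1, 0, 0, 0],
 [1, 1, 1, 0],
 [0, 1, 0, 0]]
  V a = (-2, -1, -2, 3)
Solving gives a = (-1, 3, -4, 2).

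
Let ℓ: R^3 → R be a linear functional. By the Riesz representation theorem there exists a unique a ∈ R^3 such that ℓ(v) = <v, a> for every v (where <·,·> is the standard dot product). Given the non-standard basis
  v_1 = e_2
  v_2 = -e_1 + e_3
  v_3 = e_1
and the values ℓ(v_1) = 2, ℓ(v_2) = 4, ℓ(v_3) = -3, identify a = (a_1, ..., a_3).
a = (-3, 2, 1)

Write a = (a_1, ..., a_3) in the standard basis. For each basis vector v_i, ℓ(v_i) = <v_i, a> is a linear equation in the a_j's. Collect the n equations into a matrix system V a = ℓ, where row i of V is v_i (expressed in the standard basis). Since V is invertible (lower-triangular with 1s on the diagonal, up to permutation), solve by back-substitution:
  V =
[[0, 1, 0],
 [-1, 0, 1],
 [1, 0, 0]]
  V a = (2, 4, -3)
Solving gives a = (-3, 2, 1).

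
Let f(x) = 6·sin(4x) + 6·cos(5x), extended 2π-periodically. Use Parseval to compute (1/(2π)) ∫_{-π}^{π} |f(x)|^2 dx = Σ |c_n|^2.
Σ |c_n|^2 = 36

Expand |f|^2 and use orthogonality of {sin(nx), cos(mx)} on [-π, π]:
  ∫_{-π}^{π} sin(nx)^2 dx = π, ∫ cos(mx)^2 dx = π, and cross terms integrate to 0.
So ∫_{-π}^{π} f(x)^2 dx = 6^2 · π + 6^2 · π = (36 + 36)π.
Divide by 2π: (36 + 36)/2 = 36.
By Parseval, this equals Σ |c_n|^2.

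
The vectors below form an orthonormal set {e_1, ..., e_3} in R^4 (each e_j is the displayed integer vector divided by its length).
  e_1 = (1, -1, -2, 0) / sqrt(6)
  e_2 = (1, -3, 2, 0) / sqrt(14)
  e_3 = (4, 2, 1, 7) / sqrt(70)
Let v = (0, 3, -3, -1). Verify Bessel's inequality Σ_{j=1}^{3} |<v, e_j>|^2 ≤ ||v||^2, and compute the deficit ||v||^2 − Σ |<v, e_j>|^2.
Σ |<v, e_j>|^2 = 89/5; ||v||^2 = 19; deficit = 6/5

Write each e_j = u_j / sqrt(<u_j, u_j>) where u_j is the displayed integer vector. Then <v, e_j> = <v, u_j> / sqrt(<u_j, u_j>), so |<v, e_j>|^2 = <v, u_j>^2 / <u_j, u_j>.
Coefficients: <v, e_1> = 3/sqrt(6), <v, e_2> = -15/sqrt(14), <v, e_3> = -4/sqrt(70).
Square and sum: Σ |<v, e_j>|^2 = 89/5.
Compute ||v||^2 = v·v = 19.
Deficit = 19 − 89/5 = 6/5 ≥ 0, confirming Bessel's inequality. (The deficit equals ||v − Σ <v,e_j> e_j||^2, the squared distance from v to span{e_j}.)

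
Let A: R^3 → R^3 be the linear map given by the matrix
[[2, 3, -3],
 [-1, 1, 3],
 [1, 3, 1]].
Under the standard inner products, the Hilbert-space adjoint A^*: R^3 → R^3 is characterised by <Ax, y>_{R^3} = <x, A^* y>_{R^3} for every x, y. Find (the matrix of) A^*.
A^* = A^T =
[[2, -1, 1],
 [3, 1, 3],
 [-3, 3, 1]]

For real matrices with standard dot products, the defining identity <Ax, y> = <x, A^* y> gives (Ax)^T y = x^T (A^*) y, i.e. x^T A^T y = x^T (A^*) y. Since this holds for all x, y, we must have A^* = A^T. Therefore
A^* =
[[2, -1, 1],
 [3, 1, 3],
 [-3, 3, 1]].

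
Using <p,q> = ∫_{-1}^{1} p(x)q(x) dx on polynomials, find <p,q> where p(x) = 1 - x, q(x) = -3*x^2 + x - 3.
<p,q> = -26/3

Expand the product: p(x)·q(x) = 3*x^3 - 4*x^2 + 4*x - 3.
∫_{-1}^{1} of each monomial x^k gives [2/(k+1) if k even, 0 if k odd]. Integrating term-by-term (or equivalently evaluating the antiderivative F(x) = 3*x^4/4 - 4*x^3/3 + 2*x^2 - 3*x at the endpoints):
  F(1) − F(−1) = -19/12 − (85/12) = -26/3.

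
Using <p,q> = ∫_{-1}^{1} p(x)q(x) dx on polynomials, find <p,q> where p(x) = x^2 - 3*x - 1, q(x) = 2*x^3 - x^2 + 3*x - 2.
<p,q> = -82/15

Expand the product: p(x)·q(x) = 2*x^5 - 7*x^4 + 4*x^3 - 10*x^2 + 3*x + 2.
∫_{-1}^{1} of each monomial x^k gives [2/(k+1) if k even, 0 if k odd]. Integrating term-by-term (or equivalently evaluating the antiderivative F(x) = x^6/3 - 7*x^5/5 + x^4 - 10*x^3/3 + 3*x^2/2 + 2*x at the endpoints):
  F(1) − F(−1) = 1/10 − (167/30) = -82/15.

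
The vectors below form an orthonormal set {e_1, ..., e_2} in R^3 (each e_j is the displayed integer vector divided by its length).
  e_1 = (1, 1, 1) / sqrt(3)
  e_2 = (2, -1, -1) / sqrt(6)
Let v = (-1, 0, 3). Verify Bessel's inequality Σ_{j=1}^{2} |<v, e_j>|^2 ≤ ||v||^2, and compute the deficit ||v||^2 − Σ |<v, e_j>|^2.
Σ |<v, e_j>|^2 = 11/2; ||v||^2 = 10; deficit = 9/2

Write each e_j = u_j / sqrt(<u_j, u_j>) where u_j is the displayed integer vector. Then <v, e_j> = <v, u_j> / sqrt(<u_j, u_j>), so |<v, e_j>|^2 = <v, u_j>^2 / <u_j, u_j>.
Coefficients: <v, e_1> = 2/sqrt(3), <v, e_2> = -5/sqrt(6).
Square and sum: Σ |<v, e_j>|^2 = 11/2.
Compute ||v||^2 = v·v = 10.
Deficit = 10 − 11/2 = 9/2 ≥ 0, confirming Bessel's inequality. (The deficit equals ||v − Σ <v,e_j> e_j||^2, the squared distance from v to span{e_j}.)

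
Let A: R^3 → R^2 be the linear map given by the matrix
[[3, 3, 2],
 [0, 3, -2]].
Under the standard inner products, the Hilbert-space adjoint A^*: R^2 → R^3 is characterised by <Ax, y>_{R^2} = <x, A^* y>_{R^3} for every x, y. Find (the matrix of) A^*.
A^* = A^T =
[[3, 0],
 [3, 3],
 [2, -2]]

For real matrices with standard dot products, the defining identity <Ax, y> = <x, A^* y> gives (Ax)^T y = x^T (A^*) y, i.e. x^T A^T y = x^T (A^*) y. Since this holds for all x, y, we must have A^* = A^T. Therefore
A^* =
[[3, 0],
 [3, 3],
 [2, -2]].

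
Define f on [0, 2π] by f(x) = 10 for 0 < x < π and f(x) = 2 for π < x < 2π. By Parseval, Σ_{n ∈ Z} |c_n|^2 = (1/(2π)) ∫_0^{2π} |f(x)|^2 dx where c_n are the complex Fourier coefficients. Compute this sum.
Σ |c_n|^2 = 52

Parseval equates the L^2 energy of f (normalised by 1/(2π)) with the ℓ^2 sum of its Fourier coefficients: (1/(2π)) ∫_0^{2π} |f|^2 = Σ |c_n|^2.
Compute the left side: (1/(2π)) [∫_0^π 10^2 dx + ∫_π^{2π} 2^2 dx] = (1/(2π)) · (100π + 4π) = (100 + 4)/2 = 52.
So Σ_{n ∈ Z} |c_n|^2 = 52.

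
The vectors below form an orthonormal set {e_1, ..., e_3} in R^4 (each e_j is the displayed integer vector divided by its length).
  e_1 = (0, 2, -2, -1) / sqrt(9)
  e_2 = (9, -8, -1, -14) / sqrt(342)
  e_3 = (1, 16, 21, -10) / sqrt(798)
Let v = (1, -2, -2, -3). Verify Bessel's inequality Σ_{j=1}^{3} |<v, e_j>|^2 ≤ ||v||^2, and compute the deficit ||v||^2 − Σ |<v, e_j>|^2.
Σ |<v, e_j>|^2 = 362/21; ||v||^2 = 18; deficit = 16/21

Write each e_j = u_j / sqrt(<u_j, u_j>) where u_j is the displayed integer vector. Then <v, e_j> = <v, u_j> / sqrt(<u_j, u_j>), so |<v, e_j>|^2 = <v, u_j>^2 / <u_j, u_j>.
Coefficients: <v, e_1> = 3/sqrt(9), <v, e_2> = 69/sqrt(342), <v, e_3> = -43/sqrt(798).
Square and sum: Σ |<v, e_j>|^2 = 362/21.
Compute ||v||^2 = v·v = 18.
Deficit = 18 − 362/21 = 16/21 ≥ 0, confirming Bessel's inequality. (The deficit equals ||v − Σ <v,e_j> e_j||^2, the squared distance from v to span{e_j}.)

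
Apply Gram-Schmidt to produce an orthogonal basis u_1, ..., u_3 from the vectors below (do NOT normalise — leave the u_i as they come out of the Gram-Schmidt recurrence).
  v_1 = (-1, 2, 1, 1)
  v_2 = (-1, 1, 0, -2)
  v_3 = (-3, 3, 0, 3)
Orthogonal basis:
  u_1 = (-1, 2, 1, 1)
  u_2 = (-6/7, 5/7, -1/7, -15/7)
  u_3 = (-63/41, -9/41, -72/41, 27/41)

Apply the Gram-Schmidt recurrence
  u_1 = v_1
  u_i = v_i − Σ_{j<i} ((v_i · u_j) / (u_j · u_j)) · u_j.

Step by step this gives:
  u_1 = (-1, 2, 1, 1)
  u_2 = (-6/7, 5/7, -1/7, -15/7)
  u_3 = (-63/41, -9/41, -72/41, 27/41)

Orthogonality check:
  u_2 · u_1 = 0 (should be 0)
  u_3 · u_1 = 0 (should be 0)
  u_3 · u_2 = 0 (should be 0)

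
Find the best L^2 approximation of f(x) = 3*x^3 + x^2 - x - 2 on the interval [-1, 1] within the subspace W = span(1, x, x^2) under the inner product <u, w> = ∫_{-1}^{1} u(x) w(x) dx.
g(x) = x^2 + 4*x/5 - 2

The best approximation g ∈ W is the orthogonal projection of f onto W. Writing g = a_0 + a_1 x + a_2 x^2, the coefficients solve the normal equations G · a = b where
  G_{ij} = <φ_i, φ_j> and b_i = <f, φ_i>, with φ_0 = 1, φ_1 = x, φ_2 = x^2.
G =
  [2, 0, 2/3]
  [0, 2/3, 0]
  [2/3, 0, 2/5],
b = (-10/3, 8/15, -14/15).
Solving gives a_0 = -2, a_1 = 4/5, a_2 = 1, so
  g(x) = x^2 + 4*x/5 - 2.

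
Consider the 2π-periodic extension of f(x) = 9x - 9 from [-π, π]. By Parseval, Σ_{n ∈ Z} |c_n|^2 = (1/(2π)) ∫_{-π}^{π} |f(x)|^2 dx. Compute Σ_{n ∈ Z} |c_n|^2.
Σ |c_n|^2 = 27π^2 + 81

Expand and integrate term by term over [-π, π]:
  ∫ (9x)^2 dx = 81·(2π^3/3); ∫ 2·9·(-9)·x dx = 0 (odd integrand); ∫ (-9)^2 dx = 81·2π.
So (1/(2π)) ∫_{-π}^{π} (9x - 9)^2 dx = 81π^2/3 + 81 = 27π^2 + 81.
Parseval ⇒ Σ |c_n|^2 = 27π^2 + 81.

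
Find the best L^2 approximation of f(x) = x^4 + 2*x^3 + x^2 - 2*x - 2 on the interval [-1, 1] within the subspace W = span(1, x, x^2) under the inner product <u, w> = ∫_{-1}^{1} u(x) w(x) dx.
g(x) = 13*x^2/7 - 4*x/5 - 73/35

The best approximation g ∈ W is the orthogonal projection of f onto W. Writing g = a_0 + a_1 x + a_2 x^2, the coefficients solve the normal equations G · a = b where
  G_{ij} = <φ_i, φ_j> and b_i = <f, φ_i>, with φ_0 = 1, φ_1 = x, φ_2 = x^2.
G =
  [2, 0, 2/3]
  [0, 2/3, 0]
  [2/3, 0, 2/5],
b = (-44/15, -8/15, -68/105).
Solving gives a_0 = -73/35, a_1 = -4/5, a_2 = 13/7, so
  g(x) = 13*x^2/7 - 4*x/5 - 73/35.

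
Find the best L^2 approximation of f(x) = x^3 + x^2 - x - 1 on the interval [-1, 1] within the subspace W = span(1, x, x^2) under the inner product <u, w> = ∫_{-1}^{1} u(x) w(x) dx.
g(x) = x^2 - 2*x/5 - 1

The best approximation g ∈ W is the orthogonal projection of f onto W. Writing g = a_0 + a_1 x + a_2 x^2, the coefficients solve the normal equations G · a = b where
  G_{ij} = <φ_i, φ_j> and b_i = <f, φ_i>, with φ_0 = 1, φ_1 = x, φ_2 = x^2.
G =
  [2, 0, 2/3]
  [0, 2/3, 0]
  [2/3, 0, 2/5],
b = (-4/3, -4/15, -4/15).
Solving gives a_0 = -1, a_1 = -2/5, a_2 = 1, so
  g(x) = x^2 - 2*x/5 - 1.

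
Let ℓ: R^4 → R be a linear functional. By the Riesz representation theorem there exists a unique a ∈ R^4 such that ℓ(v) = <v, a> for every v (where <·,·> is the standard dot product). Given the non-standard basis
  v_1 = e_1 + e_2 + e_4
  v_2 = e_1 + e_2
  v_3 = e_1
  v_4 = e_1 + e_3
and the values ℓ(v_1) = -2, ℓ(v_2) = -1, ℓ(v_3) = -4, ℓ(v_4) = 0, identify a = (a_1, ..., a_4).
a = (-4, 3, 4, -1)

Write a = (a_1, ..., a_4) in the standard basis. For each basis vector v_i, ℓ(v_i) = <v_i, a> is a linear equation in the a_j's. Collect the n equations into a matrix system V a = ℓ, where row i of V is v_i (expressed in the standard basis). Since V is invertible (lower-triangular with 1s on the diagonal, up to permutation), solve by back-substitution:
  V =
[[1, 1, 0, 1],
 [1, 1, 0, 0],
 [1, 0, 0, 0],
 [1, 0, 1, 0]]
  V a = (-2, -1, -4, 0)
Solving gives a = (-4, 3, 4, -1).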